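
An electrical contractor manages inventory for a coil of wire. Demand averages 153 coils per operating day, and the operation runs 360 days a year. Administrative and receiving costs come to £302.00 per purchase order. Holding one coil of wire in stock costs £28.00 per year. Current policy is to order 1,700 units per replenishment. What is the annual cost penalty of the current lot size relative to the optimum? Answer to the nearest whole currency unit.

Annual demand D = 153 × 360 = 55,080.
EOQ = √(2DS/H) = √(2 × 55,080 × 302 / 28) ≈ 1090.02.
Cost at Q* = (D/Q*)S + (Q*/2)H = √(2DSH) ≈ £30,520.70.
Cost at Q = 1,700: (55,080/1,700)×302 + (1,700/2)×28 = £9,784.80 + £23,800.00 = £33,584.80.
Excess = £33,584.80 − £30,520.70 = £3,064.10.

Extra cost ≈ £3,064 per year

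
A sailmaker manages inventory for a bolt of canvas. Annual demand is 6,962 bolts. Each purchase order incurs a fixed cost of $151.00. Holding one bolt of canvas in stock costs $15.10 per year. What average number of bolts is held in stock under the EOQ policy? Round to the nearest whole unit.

Average inventory ≈ 187 bolts

EOQ = √(2DS/H) = √(2 × 6,962 × 151 / 15.1) ≈ 373.15.
Average inventory = Q*/2 ≈ 373.15 / 2 = 186.574.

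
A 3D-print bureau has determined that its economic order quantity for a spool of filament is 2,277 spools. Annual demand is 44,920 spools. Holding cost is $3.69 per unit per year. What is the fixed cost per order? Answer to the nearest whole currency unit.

S ≈ $213

Squaring Q* = √(2DS/H) gives Q*² = 2DS/H.
From Q* = √(2DS/H): S = Q*²H / (2D) = 2,277² × 3.69 / (2 × 44,920) = 212.9525.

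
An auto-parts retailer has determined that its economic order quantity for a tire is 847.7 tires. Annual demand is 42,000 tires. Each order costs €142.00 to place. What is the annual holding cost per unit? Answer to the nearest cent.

H ≈ €16.60

Invert the EOQ relation Q*² = 2DS/H.
From Q* = √(2DS/H): H = 2DS / Q*² = 2 × 42,000 × 142 / 847.7² = 16.5991.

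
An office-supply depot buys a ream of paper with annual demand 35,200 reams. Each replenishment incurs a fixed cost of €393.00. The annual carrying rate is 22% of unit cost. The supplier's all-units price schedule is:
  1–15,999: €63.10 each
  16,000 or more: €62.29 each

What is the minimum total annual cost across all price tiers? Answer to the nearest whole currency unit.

Holding cost per unit per year at price C is H = 0.22·C.
For each price level, check whether its EOQ is feasible; otherwise the best quantity at that price is the breakpoint.
EOQ at €63.10 = 1411.7 (feasible in tier 1): TC = 35,200×€63.10 + (35,200/1411.7)×393 + (1411.7/2)×0.22×€63.10 = €2,240,717.86.
EOQ at €62.29 = 1420.9 < 16000, so use break Q=16000: TC = 35,200×€62.29 + (35,200/16000.0)×393 + (16000.0/2)×0.22×€62.29 = €2,303,103.00.
Lowest total cost among the candidates is at Q = 1411.7.

TC* ≈ €2,240,718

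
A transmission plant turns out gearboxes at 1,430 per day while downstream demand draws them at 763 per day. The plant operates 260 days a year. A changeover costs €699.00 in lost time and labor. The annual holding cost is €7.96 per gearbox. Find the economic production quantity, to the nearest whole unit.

Q* ≈ 8,643 gearboxes

Annual demand D = 763 × 260 = 198,380.
Production build-up factor (1 − d/p) = 1 − 763/1,430 = 0.4664.
Q* = √(2DS / (H(1 − d/p))) = √(2 × 198,380 × 699 / (7.96 × 0.4664)).
= √(277,335,240 / 3.7128) ≈ 8642.733.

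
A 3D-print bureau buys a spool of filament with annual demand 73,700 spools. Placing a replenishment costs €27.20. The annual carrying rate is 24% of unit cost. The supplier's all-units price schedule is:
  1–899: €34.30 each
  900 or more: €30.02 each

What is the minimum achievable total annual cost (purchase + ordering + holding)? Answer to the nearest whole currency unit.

Holding cost per unit per year at price C is H = 0.24·C.
Candidates are each tier's EOQ (if it falls in that tier) and each price-break quantity.
EOQ at €34.30 = 697.9 (feasible in tier 1): TC = 73,700×€34.30 + (73,700/697.9)×27.2 + (697.9/2)×0.24×€34.30 = €2,533,654.94.
EOQ at €30.02 = 746.0 < 900, so use break Q=900: TC = 73,700×€30.02 + (73,700/900.0)×27.2 + (900.0/2)×0.24×€30.02 = €2,217,943.54.
Lowest total cost among the candidates is at Q = 900.0.

TC* ≈ €2,217,944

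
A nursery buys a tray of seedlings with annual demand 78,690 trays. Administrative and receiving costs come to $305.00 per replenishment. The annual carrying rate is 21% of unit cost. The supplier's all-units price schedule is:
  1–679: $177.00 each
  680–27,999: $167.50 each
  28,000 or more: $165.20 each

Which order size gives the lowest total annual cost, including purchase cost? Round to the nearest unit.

Holding cost per unit per year at price C is H = 0.21·C.
For each price level, check whether its EOQ is feasible; otherwise the best quantity at that price is the breakpoint.
Tier 1 ($177.00): EOQ = 1136.4 exceeds tier's upper bound 679, so this tier is dominated.
EOQ at $167.50 = 1168.2 (feasible in tier 2): TC = 78,690×$167.50 + (78,690/1168.2)×305 + (1168.2/2)×0.21×$167.50 = $13,221,665.53.
EOQ at $165.20 = 1176.3 < 28000, so use break Q=28000: TC = 78,690×$165.20 + (78,690/28000.0)×305 + (28000.0/2)×0.21×$165.20 = $13,486,133.16.
Lowest total cost is $13,221,665.53 at Q = 1168.2.

Q* ≈ 1,168 trays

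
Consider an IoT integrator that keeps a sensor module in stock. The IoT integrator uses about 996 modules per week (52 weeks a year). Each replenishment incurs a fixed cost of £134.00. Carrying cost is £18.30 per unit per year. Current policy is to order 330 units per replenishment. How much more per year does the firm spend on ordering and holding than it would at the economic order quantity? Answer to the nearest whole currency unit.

Annual demand D = 996 × 52 = 51,792.
EOQ = √(2DS/H) = √(2 × 51,792 × 134 / 18.3) ≈ 870.91.
Cost at Q* = (D/Q*)S + (Q*/2)H = √(2DSH) ≈ £15,937.65.
Cost at Q = 330: (51,792/330)×134 + (330/2)×18.3 = £21,030.69 + £3,019.50 = £24,050.19.
Excess = £24,050.19 − £15,937.65 = £8,112.54.

Extra cost ≈ £8,113 per year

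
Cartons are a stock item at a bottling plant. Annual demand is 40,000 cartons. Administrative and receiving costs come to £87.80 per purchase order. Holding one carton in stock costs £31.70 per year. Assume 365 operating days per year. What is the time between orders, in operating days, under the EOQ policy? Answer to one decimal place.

Q* = √(2DS/H) = √(2 × 40,000 × 87.8 / 31.7) ≈ 470.72.
Cycle time = Q*/D × 365 = 470.72 / 40,000 × 365 ≈ 4.295 days.

T ≈ 4.3 days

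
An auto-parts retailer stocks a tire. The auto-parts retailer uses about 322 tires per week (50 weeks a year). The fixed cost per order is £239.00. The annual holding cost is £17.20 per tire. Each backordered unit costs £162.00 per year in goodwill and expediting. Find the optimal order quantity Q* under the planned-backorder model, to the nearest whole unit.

Q* ≈ 704 tires

Annual demand D = 322 × 50 = 16,100.
With planned backorders, Q* = √(2DS/H) · √((H+B)/B).
√(2DS/H) = √(2 × 16,100 × 239 / 17.2) = 668.902.
√((H+B)/B) = √((17.2+162)/162) = 1.0517.
Q* ≈ 703.516.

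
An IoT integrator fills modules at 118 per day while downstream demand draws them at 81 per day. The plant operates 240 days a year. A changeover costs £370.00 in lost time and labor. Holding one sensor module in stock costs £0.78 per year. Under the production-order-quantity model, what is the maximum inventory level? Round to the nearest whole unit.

I_max ≈ 2,405 modules

Annual demand D = 81 × 240 = 19,440.
Production build-up factor (1 − d/p) = 1 − 81/118 = 0.3136.
Q* = √(2DS / (H(1 − d/p))) = √(2 × 19,440 × 370 / (0.78 × 0.3136)).
= √(14,385,600 / 0.2446) ≈ 7669.319.
Maximum inventory = Q*(1 − d/p) = 7669.319 × 0.3136 ≈ 2404.787.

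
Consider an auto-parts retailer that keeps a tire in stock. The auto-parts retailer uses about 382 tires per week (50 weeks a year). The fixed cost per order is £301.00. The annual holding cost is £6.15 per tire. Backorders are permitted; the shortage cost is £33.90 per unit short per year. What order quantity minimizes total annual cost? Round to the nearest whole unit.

Q* ≈ 1,486 tires

Annual demand D = 382 × 50 = 19,100.
With planned backorders, Q* = √(2DS/H) · √((H+B)/B).
√(2DS/H) = √(2 × 19,100 × 301 / 6.15) = 1367.343.
√((H+B)/B) = √((6.15+33.9)/33.9) = 1.0869.
Q* ≈ 1486.205.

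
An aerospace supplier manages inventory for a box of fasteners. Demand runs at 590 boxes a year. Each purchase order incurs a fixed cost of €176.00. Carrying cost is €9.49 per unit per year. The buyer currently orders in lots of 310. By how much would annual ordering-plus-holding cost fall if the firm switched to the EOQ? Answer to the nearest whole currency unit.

EOQ = √(2DS/H) = √(2 × 590 × 176 / 9.49) ≈ 147.93.
Cost at Q* = (D/Q*)S + (Q*/2)H = √(2DSH) ≈ €1,403.88.
Cost at Q = 310: (590/310)×176 + (310/2)×9.49 = €334.97 + €1,470.95 = €1,805.92.
Excess = €1,805.92 − €1,403.88 = €402.04.

Extra cost ≈ €402 per year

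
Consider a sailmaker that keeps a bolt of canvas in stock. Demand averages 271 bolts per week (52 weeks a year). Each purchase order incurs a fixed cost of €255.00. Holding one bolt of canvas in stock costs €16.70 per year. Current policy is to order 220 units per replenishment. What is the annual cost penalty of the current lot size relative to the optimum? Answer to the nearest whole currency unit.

Annual demand D = 271 × 52 = 14,092.
EOQ = √(2DS/H) = √(2 × 14,092 × 255 / 16.7) ≈ 656.01.
Cost at Q* = (D/Q*)S + (Q*/2)H = √(2DSH) ≈ €10,955.44.
Cost at Q = 220: (14,092/220)×255 + (220/2)×16.7 = €16,333.91 + €1,837.00 = €18,170.91.
Excess = €18,170.91 − €10,955.44 = €7,215.47.

Extra cost ≈ €7,215 per year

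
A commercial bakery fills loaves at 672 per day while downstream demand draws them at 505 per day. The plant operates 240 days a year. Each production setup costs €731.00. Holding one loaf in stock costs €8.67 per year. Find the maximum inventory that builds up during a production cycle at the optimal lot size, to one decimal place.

I_max ≈ 2,253.7 loaves

Annual demand D = 505 × 240 = 121,200.
Production build-up factor (1 − d/p) = 1 − 505/672 = 0.2485.
Q* = √(2DS / (H(1 − d/p))) = √(2 × 121,200 × 731 / (8.67 × 0.2485)).
= √(177,194,400 / 2.1546) ≈ 9068.633.
Maximum inventory = Q*(1 − d/p) = 9068.633 × 0.2485 ≈ 2253.663.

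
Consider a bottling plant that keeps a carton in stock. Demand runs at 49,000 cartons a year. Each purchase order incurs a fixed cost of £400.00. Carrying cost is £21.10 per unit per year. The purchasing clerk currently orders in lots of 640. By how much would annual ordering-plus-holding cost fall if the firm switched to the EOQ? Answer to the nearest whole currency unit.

EOQ = √(2DS/H) = √(2 × 49,000 × 400 / 21.1) ≈ 1363.02.
Cost at Q* = (D/Q*)S + (Q*/2)H = √(2DSH) ≈ £28,759.69.
Cost at Q = 640: (49,000/640)×400 + (640/2)×21.1 = £30,625.00 + £6,752.00 = £37,377.00.
Excess = £37,377.00 − £28,759.69 = £8,617.31.

Extra cost ≈ £8,617 per year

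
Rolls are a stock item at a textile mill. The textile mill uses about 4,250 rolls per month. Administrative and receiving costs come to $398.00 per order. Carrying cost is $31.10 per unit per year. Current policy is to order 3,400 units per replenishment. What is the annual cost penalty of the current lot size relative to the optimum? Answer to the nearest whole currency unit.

Annual demand D = 4,250 × 12 = 51,000.
EOQ = √(2DS/H) = √(2 × 51,000 × 398 / 31.1) ≈ 1142.51.
Cost at Q* = (D/Q*)S + (Q*/2)H = √(2DSH) ≈ $35,532.18.
Cost at Q = 3,400: (51,000/3,400)×398 + (3,400/2)×31.1 = $5,970.00 + $52,870.00 = $58,840.00.
Excess = $58,840.00 − $35,532.18 = $23,307.82.

Extra cost ≈ $23,308 per year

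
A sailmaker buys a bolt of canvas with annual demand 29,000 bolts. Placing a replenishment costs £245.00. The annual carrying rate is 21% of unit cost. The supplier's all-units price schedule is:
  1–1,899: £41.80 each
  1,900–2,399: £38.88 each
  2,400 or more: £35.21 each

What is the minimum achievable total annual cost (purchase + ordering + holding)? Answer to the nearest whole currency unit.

Holding cost per unit per year at price C is H = 0.21·C.
Evaluate total cost at each tier's feasible EOQ or, if the EOQ is below the tier, at the tier's minimum quantity.
EOQ at £41.80 = 1272.3 (feasible in tier 1): TC = 29,000×£41.80 + (29,000/1272.3)×245 + (1272.3/2)×0.21×£41.80 = £1,223,368.50.
EOQ at £38.88 = 1319.2 < 1900, so use break Q=1900: TC = 29,000×£38.88 + (29,000/1900.0)×245 + (1900.0/2)×0.21×£38.88 = £1,139,016.03.
EOQ at £35.21 = 1386.3 < 2400, so use break Q=2400: TC = 29,000×£35.21 + (29,000/2400.0)×245 + (2400.0/2)×0.21×£35.21 = £1,032,923.34.
Lowest total cost among the candidates is at Q = 2400.0.

TC* ≈ £1,032,923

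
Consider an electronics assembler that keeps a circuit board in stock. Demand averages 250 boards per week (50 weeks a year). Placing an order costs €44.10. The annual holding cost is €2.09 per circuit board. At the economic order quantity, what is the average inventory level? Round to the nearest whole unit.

Annual demand D = 250 × 50 = 12,500.
Q* = √(2DS/H) = √(2 × 12,500 × 44.1 / 2.09) ≈ 726.30.
Average inventory = Q*/2 ≈ 726.30 / 2 = 363.150.

Average inventory ≈ 363 boards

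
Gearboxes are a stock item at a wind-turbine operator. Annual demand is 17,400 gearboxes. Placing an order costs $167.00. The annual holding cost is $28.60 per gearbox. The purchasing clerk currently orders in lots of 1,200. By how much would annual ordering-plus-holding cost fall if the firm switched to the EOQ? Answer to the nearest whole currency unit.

EOQ = √(2DS/H) = √(2 × 17,400 × 167 / 28.6) ≈ 450.78.
Cost at Q* = (D/Q*)S + (Q*/2)H = √(2DSH) ≈ $12,892.31.
Cost at Q = 1,200: (17,400/1,200)×167 + (1,200/2)×28.6 = $2,421.50 + $17,160.00 = $19,581.50.
Excess = $19,581.50 − $12,892.31 = $6,689.19.

Extra cost ≈ $6,689 per year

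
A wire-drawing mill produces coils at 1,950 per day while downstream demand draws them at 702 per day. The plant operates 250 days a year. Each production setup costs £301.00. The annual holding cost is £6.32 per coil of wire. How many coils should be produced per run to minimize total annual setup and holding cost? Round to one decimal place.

Annual demand D = 702 × 250 = 175,500.
Production build-up factor (1 − d/p) = 1 − 702/1,950 = 0.6400.
Q* = √(2DS / (H(1 − d/p))) = √(2 × 175,500 × 301 / (6.32 × 0.6400)).
= √(105,651,000 / 4.0448) ≈ 5110.793.

Q* ≈ 5,110.8 coils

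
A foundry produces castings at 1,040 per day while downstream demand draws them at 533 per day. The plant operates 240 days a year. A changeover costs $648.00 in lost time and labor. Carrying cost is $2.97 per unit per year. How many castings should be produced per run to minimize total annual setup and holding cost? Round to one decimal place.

Annual demand D = 533 × 240 = 127,920.
Production build-up factor (1 − d/p) = 1 − 533/1,040 = 0.4875.
Q* = √(2DS / (H(1 − d/p))) = √(2 × 127,920 × 648 / (2.97 × 0.4875)).
= √(165,784,320 / 1.4479) ≈ 10700.552.

Q* ≈ 10,700.6 castings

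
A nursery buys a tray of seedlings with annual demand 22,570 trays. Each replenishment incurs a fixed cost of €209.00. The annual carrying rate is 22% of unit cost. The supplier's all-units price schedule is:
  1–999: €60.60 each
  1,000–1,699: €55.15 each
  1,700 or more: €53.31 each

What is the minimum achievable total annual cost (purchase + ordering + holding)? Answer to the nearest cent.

TC* ≈ €1,215,950.45

Holding cost per unit per year at price C is H = 0.22·C.
Candidates are each tier's EOQ (if it falls in that tier) and each price-break quantity.
EOQ at €60.60 = 841.2 (feasible in tier 1): TC = 22,570×€60.60 + (22,570/841.2)×209 + (841.2/2)×0.22×€60.60 = €1,378,957.06.
EOQ at €55.15 = 881.8 < 1000, so use break Q=1000: TC = 22,570×€55.15 + (22,570/1000.0)×209 + (1000.0/2)×0.22×€55.15 = €1,255,519.13.
EOQ at €53.31 = 896.9 < 1700, so use break Q=1700: TC = 22,570×€53.31 + (22,570/1700.0)×209 + (1700.0/2)×0.22×€53.31 = €1,215,950.45.
Lowest total cost among the candidates is at Q = 1700.0.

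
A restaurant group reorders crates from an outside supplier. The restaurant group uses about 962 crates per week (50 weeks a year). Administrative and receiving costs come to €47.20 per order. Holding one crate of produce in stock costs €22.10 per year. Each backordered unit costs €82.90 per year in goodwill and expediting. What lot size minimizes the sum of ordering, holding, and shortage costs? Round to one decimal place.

Annual demand D = 962 × 50 = 48,100.
With planned backorders, Q* = √(2DS/H) · √((H+B)/B).
√(2DS/H) = √(2 × 48,100 × 47.2 / 22.1) = 453.276.
√((H+B)/B) = √((22.1+82.9)/82.9) = 1.1254.
Q* ≈ 510.129.

Q* ≈ 510.1 crates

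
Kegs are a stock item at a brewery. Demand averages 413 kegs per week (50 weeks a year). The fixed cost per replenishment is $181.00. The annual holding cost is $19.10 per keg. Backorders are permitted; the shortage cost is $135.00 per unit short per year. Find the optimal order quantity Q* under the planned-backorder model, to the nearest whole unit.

Annual demand D = 413 × 50 = 20,650.
With planned backorders, Q* = √(2DS/H) · √((H+B)/B).
√(2DS/H) = √(2 × 20,650 × 181 / 19.1) = 625.601.
√((H+B)/B) = √((19.1+135)/135) = 1.0684.
Q* ≈ 668.393.

Q* ≈ 668 kegs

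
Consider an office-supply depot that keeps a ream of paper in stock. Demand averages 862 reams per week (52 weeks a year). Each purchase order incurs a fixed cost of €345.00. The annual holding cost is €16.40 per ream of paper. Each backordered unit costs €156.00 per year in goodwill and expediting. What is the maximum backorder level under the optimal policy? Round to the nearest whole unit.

S* ≈ 137 reams

Annual demand D = 862 × 52 = 44,824.
With planned backorders, Q* = √(2DS/H) · √((H+B)/B).
√(2DS/H) = √(2 × 44,824 × 345 / 16.4) = 1373.276.
√((H+B)/B) = √((16.4+156)/156) = 1.0513.
Q* ≈ 1443.658.
S* = Q* · H/(H+B) = 1443.658 × 16.4/172.4 ≈ 137.332.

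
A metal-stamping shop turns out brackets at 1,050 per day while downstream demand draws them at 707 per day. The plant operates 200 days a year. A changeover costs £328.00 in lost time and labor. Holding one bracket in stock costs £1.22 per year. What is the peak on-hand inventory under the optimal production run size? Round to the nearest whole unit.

I_max ≈ 4,984 brackets

Annual demand D = 707 × 200 = 141,400.
Production build-up factor (1 − d/p) = 1 − 707/1,050 = 0.3267.
Q* = √(2DS / (H(1 − d/p))) = √(2 × 141,400 × 328 / (1.22 × 0.3267)).
= √(92,758,400 / 0.3985) ≈ 15256.127.
Maximum inventory = Q*(1 − d/p) = 15256.127 × 0.3267 ≈ 4983.668.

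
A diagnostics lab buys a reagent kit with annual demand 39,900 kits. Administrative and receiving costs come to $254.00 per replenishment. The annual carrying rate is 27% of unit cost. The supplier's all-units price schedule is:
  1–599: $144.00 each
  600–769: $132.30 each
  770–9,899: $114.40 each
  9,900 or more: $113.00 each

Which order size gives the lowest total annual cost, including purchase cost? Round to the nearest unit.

Q* ≈ 810 kits

Holding cost per unit per year at price C is H = 0.27·C.
Evaluate total cost at each tier's feasible EOQ or, if the EOQ is below the tier, at the tier's minimum quantity.
Tier 1 ($144.00): EOQ = 722.0 exceeds tier's upper bound 599, so this tier is dominated.
EOQ at $132.30 = 753.3 (feasible in tier 2): TC = 39,900×$132.30 + (39,900/753.3)×254 + (753.3/2)×0.27×$132.30 = $5,305,677.92.
EOQ at $114.40 = 810.1 (feasible in tier 3): TC = 39,900×$114.40 + (39,900/810.1)×254 + (810.1/2)×0.27×$114.40 = $4,589,581.49.
EOQ at $113.00 = 815.1 < 9900, so use break Q=9900: TC = 39,900×$113.00 + (39,900/9900.0)×254 + (9900.0/2)×0.27×$113.00 = $4,660,748.20.
Lowest total cost is $4,589,581.49 at Q = 810.1.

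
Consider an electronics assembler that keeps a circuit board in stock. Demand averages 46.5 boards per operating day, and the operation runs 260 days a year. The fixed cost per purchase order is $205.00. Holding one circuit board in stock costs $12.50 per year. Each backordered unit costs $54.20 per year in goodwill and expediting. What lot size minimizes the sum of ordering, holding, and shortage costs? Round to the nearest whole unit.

Q* ≈ 699 boards

Annual demand D = 46.5 × 260 = 12,090.
With planned backorders, Q* = √(2DS/H) · √((H+B)/B).
√(2DS/H) = √(2 × 12,090 × 205 / 12.5) = 629.724.
√((H+B)/B) = √((12.5+54.2)/54.2) = 1.1093.
Q* ≈ 698.575.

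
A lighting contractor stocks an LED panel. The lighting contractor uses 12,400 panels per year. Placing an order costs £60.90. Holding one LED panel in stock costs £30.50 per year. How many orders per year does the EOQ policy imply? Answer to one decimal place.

Q* = √(2DS/H) = √(2 × 12,400 × 60.9 / 30.5) ≈ 222.53.
Orders per year = D / Q* = 12,400 / 222.53 ≈ 55.723.

N ≈ 55.7 orders per year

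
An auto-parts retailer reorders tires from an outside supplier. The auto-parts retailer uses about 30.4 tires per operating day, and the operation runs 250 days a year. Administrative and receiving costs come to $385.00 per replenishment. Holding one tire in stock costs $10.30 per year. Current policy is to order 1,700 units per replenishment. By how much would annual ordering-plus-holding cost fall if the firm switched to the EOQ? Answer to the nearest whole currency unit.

Extra cost ≈ $2,712 per year

Annual demand D = 30.4 × 250 = 7,600.
EOQ = √(2DS/H) = √(2 × 7,600 × 385 / 10.3) ≈ 753.76.
Cost at Q* = (D/Q*)S + (Q*/2)H = √(2DSH) ≈ $7,763.74.
Cost at Q = 1,700: (7,600/1,700)×385 + (1,700/2)×10.3 = $1,721.18 + $8,755.00 = $10,476.18.
Excess = $10,476.18 − $7,763.74 = $2,712.44.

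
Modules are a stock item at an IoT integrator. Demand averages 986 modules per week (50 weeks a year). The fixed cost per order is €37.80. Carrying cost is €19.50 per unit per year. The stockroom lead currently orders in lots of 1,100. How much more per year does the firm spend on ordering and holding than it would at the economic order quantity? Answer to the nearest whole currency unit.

Annual demand D = 986 × 50 = 49,300.
EOQ = √(2DS/H) = √(2 × 49,300 × 37.8 / 19.5) ≈ 437.19.
Cost at Q* = (D/Q*)S + (Q*/2)H = √(2DSH) ≈ €8,525.14.
Cost at Q = 1,100: (49,300/1,100)×37.8 + (1,100/2)×19.5 = €1,694.13 + €10,725.00 = €12,419.13.
Excess = €12,419.13 − €8,525.14 = €3,893.98.

Extra cost ≈ €3,894 per year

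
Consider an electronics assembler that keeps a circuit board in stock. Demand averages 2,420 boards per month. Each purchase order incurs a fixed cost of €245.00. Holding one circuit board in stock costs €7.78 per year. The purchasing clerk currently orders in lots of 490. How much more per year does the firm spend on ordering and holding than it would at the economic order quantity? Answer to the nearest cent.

Annual demand D = 2,420 × 12 = 29,040.
EOQ = √(2DS/H) = √(2 × 29,040 × 245 / 7.78) ≈ 1352.40.
Cost at Q* = (D/Q*)S + (Q*/2)H = √(2DSH) ≈ €10,521.71.
Cost at Q = 490: (29,040/490)×245 + (490/2)×7.78 = €14,520.00 + €1,906.10 = €16,426.10.
Excess = €16,426.10 − €10,521.71 = €5,904.39.

Extra cost ≈ €5,904.39 per year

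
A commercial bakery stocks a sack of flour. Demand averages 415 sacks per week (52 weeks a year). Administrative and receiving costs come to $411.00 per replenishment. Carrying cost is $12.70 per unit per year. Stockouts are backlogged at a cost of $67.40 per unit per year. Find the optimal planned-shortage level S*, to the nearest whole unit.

Annual demand D = 415 × 52 = 21,580.
With planned backorders, Q* = √(2DS/H) · √((H+B)/B).
√(2DS/H) = √(2 × 21,580 × 411 / 12.7) = 1181.843.
√((H+B)/B) = √((12.7+67.4)/67.4) = 1.0902.
Q* ≈ 1288.386.
S* = Q* · H/(H+B) = 1288.386 × 12.7/80.1 ≈ 204.276.

S* ≈ 204 sacks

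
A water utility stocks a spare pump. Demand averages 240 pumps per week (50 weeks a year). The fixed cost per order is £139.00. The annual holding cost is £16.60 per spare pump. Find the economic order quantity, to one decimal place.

Q* ≈ 448.3 pumps

Annual demand D = 240 × 50 = 12,000.
EOQ = √(2DS / H) = √(2 × 12,000 × 139 / 16.6).
= √(3,336,000 / 16.6) = √200,963.8554 ≈ 448.290.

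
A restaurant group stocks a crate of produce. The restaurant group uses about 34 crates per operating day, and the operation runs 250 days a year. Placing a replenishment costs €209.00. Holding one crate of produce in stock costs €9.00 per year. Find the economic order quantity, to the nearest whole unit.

Annual demand D = 34 × 250 = 8,500.
EOQ = √(2DS / H) = √(2 × 8,500 × 209 / 9).
= √(3,553,000 / 9) = √394,777.7778 ≈ 628.313.

Q* ≈ 628 crates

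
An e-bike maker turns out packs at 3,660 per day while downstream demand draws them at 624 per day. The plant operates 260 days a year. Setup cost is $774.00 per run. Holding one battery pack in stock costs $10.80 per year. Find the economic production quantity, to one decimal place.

Q* ≈ 5,294.7 packs

Annual demand D = 624 × 260 = 162,240.
Production build-up factor (1 − d/p) = 1 − 624/3,660 = 0.8295.
Q* = √(2DS / (H(1 − d/p))) = √(2 × 162,240 × 774 / (10.8 × 0.8295)).
= √(251,147,520 / 8.9587) ≈ 5294.711.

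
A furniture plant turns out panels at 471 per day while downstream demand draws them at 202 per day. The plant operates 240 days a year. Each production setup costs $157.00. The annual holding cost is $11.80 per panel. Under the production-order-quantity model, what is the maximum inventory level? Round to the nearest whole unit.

I_max ≈ 858 panels

Annual demand D = 202 × 240 = 48,480.
Production build-up factor (1 − d/p) = 1 − 202/471 = 0.5711.
Q* = √(2DS / (H(1 − d/p))) = √(2 × 48,480 × 157 / (11.8 × 0.5711)).
= √(15,222,720 / 6.7393) ≈ 1502.932.
Maximum inventory = Q*(1 − d/p) = 1502.932 × 0.5711 ≈ 858.363.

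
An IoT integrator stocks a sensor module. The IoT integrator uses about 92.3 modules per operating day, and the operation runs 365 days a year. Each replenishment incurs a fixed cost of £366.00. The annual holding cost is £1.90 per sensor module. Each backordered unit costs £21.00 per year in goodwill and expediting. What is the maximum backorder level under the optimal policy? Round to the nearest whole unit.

S* ≈ 312 modules

Annual demand D = 92.3 × 365 = 33,689.5.
With planned backorders, Q* = √(2DS/H) · √((H+B)/B).
√(2DS/H) = √(2 × 33,689.5 × 366 / 1.9) = 3602.683.
√((H+B)/B) = √((1.9+21)/21) = 1.0443.
Q* ≈ 3762.133.
S* = Q* · H/(H+B) = 3762.133 × 1.9/22.9 ≈ 312.142.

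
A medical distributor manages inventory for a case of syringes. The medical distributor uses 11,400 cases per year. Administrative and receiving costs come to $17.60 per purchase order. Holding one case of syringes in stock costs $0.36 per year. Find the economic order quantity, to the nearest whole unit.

Q* ≈ 1,056 cases

EOQ = √(2DS / H) = √(2 × 11,400 × 17.6 / 0.36).
= √(401,280 / 0.36) = √1,114,666.6667 ≈ 1055.778.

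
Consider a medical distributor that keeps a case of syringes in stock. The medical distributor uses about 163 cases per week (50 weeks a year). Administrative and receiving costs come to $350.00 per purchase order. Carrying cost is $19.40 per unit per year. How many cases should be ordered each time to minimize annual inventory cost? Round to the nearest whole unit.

Annual demand D = 163 × 50 = 8,150.
EOQ = √(2DS / H) = √(2 × 8,150 × 350 / 19.4).
= √(5,705,000 / 19.4) = √294,072.1649 ≈ 542.284.

Q* ≈ 542 cases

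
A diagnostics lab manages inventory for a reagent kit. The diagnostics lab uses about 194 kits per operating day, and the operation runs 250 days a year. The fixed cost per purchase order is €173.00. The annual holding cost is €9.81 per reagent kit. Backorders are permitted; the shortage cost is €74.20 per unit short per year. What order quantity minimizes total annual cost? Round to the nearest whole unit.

Q* ≈ 1,392 kits

Annual demand D = 194 × 250 = 48,500.
With planned backorders, Q* = √(2DS/H) · √((H+B)/B).
√(2DS/H) = √(2 × 48,500 × 173 / 9.81) = 1307.900.
√((H+B)/B) = √((9.81+74.2)/74.2) = 1.0641.
Q* ≈ 1391.675.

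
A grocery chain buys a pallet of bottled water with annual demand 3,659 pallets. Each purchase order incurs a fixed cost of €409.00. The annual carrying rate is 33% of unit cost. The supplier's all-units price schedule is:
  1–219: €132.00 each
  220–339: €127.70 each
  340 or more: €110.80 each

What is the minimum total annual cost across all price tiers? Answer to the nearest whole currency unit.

Holding cost per unit per year at price C is H = 0.33·C.
For each price level, check whether its EOQ is feasible; otherwise the best quantity at that price is the breakpoint.
Tier 1 (€132.00): EOQ = 262.1 exceeds tier's upper bound 219, so this tier is dominated.
EOQ at €127.70 = 266.5 (feasible in tier 2): TC = 3,659×€127.70 + (3,659/266.5)×409 + (266.5/2)×0.33×€127.70 = €478,485.09.
EOQ at €110.80 = 286.1 < 340, so use break Q=340: TC = 3,659×€110.80 + (3,659/340.0)×409 + (340.0/2)×0.33×€110.80 = €416,034.64.
Lowest total cost among the candidates is at Q = 340.0.

TC* ≈ €416,035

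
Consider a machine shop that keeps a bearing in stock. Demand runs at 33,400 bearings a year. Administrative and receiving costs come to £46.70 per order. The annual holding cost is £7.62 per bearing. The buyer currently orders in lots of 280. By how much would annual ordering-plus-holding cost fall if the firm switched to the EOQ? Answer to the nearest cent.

EOQ = √(2DS/H) = √(2 × 33,400 × 46.7 / 7.62) ≈ 639.84.
Cost at Q* = (D/Q*)S + (Q*/2)H = √(2DSH) ≈ £4,875.56.
Cost at Q = 280: (33,400/280)×46.7 + (280/2)×7.62 = £5,570.64 + £1,066.80 = £6,637.44.
Excess = £6,637.44 − £4,875.56 = £1,761.89.

Extra cost ≈ £1,761.89 per year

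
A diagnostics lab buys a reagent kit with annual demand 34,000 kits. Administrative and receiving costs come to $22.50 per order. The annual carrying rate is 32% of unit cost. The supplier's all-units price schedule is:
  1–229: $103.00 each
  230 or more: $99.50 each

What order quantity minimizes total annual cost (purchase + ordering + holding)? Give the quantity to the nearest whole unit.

Q* ≈ 230 kits

Holding cost per unit per year at price C is H = 0.32·C.
For each price level, check whether its EOQ is feasible; otherwise the best quantity at that price is the breakpoint.
EOQ at $103.00 = 215.5 (feasible in tier 1): TC = 34,000×$103.00 + (34,000/215.5)×22.5 + (215.5/2)×0.32×$103.00 = $3,509,101.32.
EOQ at $99.50 = 219.2 < 230, so use break Q=230: TC = 34,000×$99.50 + (34,000/230.0)×22.5 + (230.0/2)×0.32×$99.50 = $3,389,987.69.
Lowest total cost is $3,389,987.69 at Q = 230.0.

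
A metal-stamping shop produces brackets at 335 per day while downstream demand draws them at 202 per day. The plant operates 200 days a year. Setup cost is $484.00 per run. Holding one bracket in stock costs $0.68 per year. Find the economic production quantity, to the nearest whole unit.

Annual demand D = 202 × 200 = 40,400.
Production build-up factor (1 − d/p) = 1 − 202/335 = 0.3970.
Q* = √(2DS / (H(1 − d/p))) = √(2 × 40,400 × 484 / (0.68 × 0.3970)).
= √(39,107,200 / 0.27) ≈ 12035.676.

Q* ≈ 12,036 brackets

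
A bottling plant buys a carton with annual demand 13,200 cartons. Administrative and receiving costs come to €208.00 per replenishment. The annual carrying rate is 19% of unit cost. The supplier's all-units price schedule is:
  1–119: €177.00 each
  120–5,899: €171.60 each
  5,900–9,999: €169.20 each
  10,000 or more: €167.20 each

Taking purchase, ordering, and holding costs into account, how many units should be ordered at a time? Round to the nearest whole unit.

Holding cost per unit per year at price C is H = 0.19·C.
Candidates are each tier's EOQ (if it falls in that tier) and each price-break quantity.
Tier 1 (€177.00): EOQ = 404.1 exceeds tier's upper bound 119, so this tier is dominated.
EOQ at €171.60 = 410.4 (feasible in tier 2): TC = 13,200×€171.60 + (13,200/410.4)×208 + (410.4/2)×0.19×€171.60 = €2,278,500.40.
EOQ at €169.20 = 413.3 < 5900, so use break Q=5900: TC = 13,200×€169.20 + (13,200/5900.0)×208 + (5900.0/2)×0.19×€169.20 = €2,328,741.96.
EOQ at €167.20 = 415.8 < 10000, so use break Q=10000: TC = 13,200×€167.20 + (13,200/10000.0)×208 + (10000.0/2)×0.19×€167.20 = €2,366,154.56.
Lowest total cost is €2,278,500.40 at Q = 410.4.

Q* ≈ 410 cartons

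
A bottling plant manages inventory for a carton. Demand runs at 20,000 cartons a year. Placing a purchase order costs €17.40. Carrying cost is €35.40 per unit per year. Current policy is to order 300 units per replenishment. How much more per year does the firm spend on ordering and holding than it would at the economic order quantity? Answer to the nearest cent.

Extra cost ≈ €1,506.29 per year

EOQ = √(2DS/H) = √(2 × 20,000 × 17.4 / 35.4) ≈ 140.22.
Cost at Q* = (D/Q*)S + (Q*/2)H = √(2DSH) ≈ €4,963.71.
Cost at Q = 300: (20,000/300)×17.4 + (300/2)×35.4 = €1,160.00 + €5,310.00 = €6,470.00.
Excess = €6,470.00 − €4,963.71 = €1,506.29.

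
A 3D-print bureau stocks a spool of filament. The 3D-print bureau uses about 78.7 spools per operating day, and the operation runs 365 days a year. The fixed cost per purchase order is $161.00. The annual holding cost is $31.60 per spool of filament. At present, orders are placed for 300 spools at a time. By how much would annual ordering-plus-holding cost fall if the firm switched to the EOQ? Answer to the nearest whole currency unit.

Extra cost ≈ $3,060 per year

Annual demand D = 78.7 × 365 = 28,725.5.
EOQ = √(2DS/H) = √(2 × 28,725.5 × 161 / 31.6) ≈ 541.03.
Cost at Q* = (D/Q*)S + (Q*/2)H = √(2DSH) ≈ $17,096.42.
Cost at Q = 300: (28,725.5/300)×161 + (300/2)×31.6 = $15,416.02 + $4,740.00 = $20,156.02.
Excess = $20,156.02 − $17,096.42 = $3,059.59.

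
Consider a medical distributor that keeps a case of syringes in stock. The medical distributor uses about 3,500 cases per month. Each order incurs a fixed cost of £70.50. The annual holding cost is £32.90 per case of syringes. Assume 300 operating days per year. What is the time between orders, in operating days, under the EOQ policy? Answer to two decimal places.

Annual demand D = 3,500 × 12 = 42,000.
EOQ = √(2DS/H) = √(2 × 42,000 × 70.5 / 32.9) ≈ 424.26.
Cycle time = Q*/D × 300 = 424.26 / 42,000 × 300 ≈ 3.030 days.

T ≈ 3.03 days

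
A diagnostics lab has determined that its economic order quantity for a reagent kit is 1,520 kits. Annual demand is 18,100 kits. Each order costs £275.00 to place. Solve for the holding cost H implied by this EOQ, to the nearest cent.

H ≈ £4.31

The basic EOQ model gives Q* = √(2DS/H); rearrange for the unknown.
From Q* = √(2DS/H): H = 2DS / Q*² = 2 × 18,100 × 275 / 1,520² = 4.3088.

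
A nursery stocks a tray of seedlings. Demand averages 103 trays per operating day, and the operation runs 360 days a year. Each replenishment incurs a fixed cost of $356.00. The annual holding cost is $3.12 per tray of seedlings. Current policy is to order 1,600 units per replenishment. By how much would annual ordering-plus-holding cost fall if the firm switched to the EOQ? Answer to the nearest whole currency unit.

Annual demand D = 103 × 360 = 37,080.
EOQ = √(2DS/H) = √(2 × 37,080 × 356 / 3.12) ≈ 2908.93.
Cost at Q* = (D/Q*)S + (Q*/2)H = √(2DSH) ≈ $9,075.85.
Cost at Q = 1,600: (37,080/1,600)×356 + (1,600/2)×3.12 = $8,250.30 + $2,496.00 = $10,746.30.
Excess = $10,746.30 − $9,075.85 = $1,670.45.

Extra cost ≈ $1,670 per year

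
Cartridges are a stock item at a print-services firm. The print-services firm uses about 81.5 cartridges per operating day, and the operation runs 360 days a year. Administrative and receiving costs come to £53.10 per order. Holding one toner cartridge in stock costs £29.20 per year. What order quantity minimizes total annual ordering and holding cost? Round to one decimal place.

Annual demand D = 81.5 × 360 = 29,340.
EOQ = √(2DS / H) = √(2 × 29,340 × 53.1 / 29.2).
= √(3,115,908 / 29.2) = √106,709.1781 ≈ 326.664.

Q* ≈ 326.7 cartridges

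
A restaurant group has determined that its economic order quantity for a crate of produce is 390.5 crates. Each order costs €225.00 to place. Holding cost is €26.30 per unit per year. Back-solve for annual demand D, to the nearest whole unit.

Invert the EOQ relation Q*² = 2DS/H.
From Q* = √(2DS/H): D = Q*²H / (2S) = 390.5² × 26.3 / (2 × 225) = 8912.208.

D ≈ 8,912 crates per year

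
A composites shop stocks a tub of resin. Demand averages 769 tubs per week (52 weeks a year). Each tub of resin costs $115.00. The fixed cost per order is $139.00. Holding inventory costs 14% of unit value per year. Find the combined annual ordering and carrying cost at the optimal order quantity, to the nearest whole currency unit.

Annual demand D = 769 × 52 = 39,988.
Holding cost H = 0.14 × $115.00 = $16.1000 per unit per year.
The optimal lot size = √(2DS/H) = √(2 × 39,988 × 139 / 16.1) ≈ 830.95.
At Q*, ordering cost (D/Q*)S equals holding cost (Q*/2)H, each = √(DSH/2).
Minimum total = √(2DSH) = √(2 × 39,988 × 139 × 16.1) ≈ 13378.277.

TC* ≈ $13,378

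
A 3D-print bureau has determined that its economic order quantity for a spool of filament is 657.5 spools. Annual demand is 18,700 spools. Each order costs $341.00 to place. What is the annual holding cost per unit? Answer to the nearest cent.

The basic EOQ model gives Q* = √(2DS/H); rearrange for the unknown.
From Q* = √(2DS/H): H = 2DS / Q*² = 2 × 18,700 × 341 / 657.5² = 29.5008.

H ≈ $29.50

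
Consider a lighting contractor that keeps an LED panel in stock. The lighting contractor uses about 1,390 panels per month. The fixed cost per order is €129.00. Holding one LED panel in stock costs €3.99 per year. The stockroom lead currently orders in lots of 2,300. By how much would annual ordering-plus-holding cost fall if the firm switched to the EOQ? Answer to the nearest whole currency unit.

Annual demand D = 1,390 × 12 = 16,680.
EOQ = √(2DS/H) = √(2 × 16,680 × 129 / 3.99) ≈ 1038.54.
Cost at Q* = (D/Q*)S + (Q*/2)H = √(2DSH) ≈ €4,143.76.
Cost at Q = 2,300: (16,680/2,300)×129 + (2,300/2)×3.99 = €935.53 + €4,588.50 = €5,524.03.
Excess = €5,524.03 − €4,143.76 = €1,380.27.

Extra cost ≈ €1,380 per year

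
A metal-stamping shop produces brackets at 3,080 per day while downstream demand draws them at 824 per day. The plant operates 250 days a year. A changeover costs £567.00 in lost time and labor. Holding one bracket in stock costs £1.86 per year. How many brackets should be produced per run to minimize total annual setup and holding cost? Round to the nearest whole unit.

Q* ≈ 13,095 brackets

Annual demand D = 824 × 250 = 206,000.
Production build-up factor (1 − d/p) = 1 − 824/3,080 = 0.7325.
Q* = √(2DS / (H(1 − d/p))) = √(2 × 206,000 × 567 / (1.86 × 0.7325)).
= √(233,604,000 / 1.3624) ≈ 13094.517.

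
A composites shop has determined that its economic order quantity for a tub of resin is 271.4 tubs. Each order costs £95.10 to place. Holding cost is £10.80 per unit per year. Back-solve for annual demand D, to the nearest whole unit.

Invert the EOQ relation Q*² = 2DS/H.
From Q* = √(2DS/H): D = Q*²H / (2S) = 271.4² × 10.8 / (2 × 95.1) = 4182.471.

D ≈ 4,182 tubs per year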